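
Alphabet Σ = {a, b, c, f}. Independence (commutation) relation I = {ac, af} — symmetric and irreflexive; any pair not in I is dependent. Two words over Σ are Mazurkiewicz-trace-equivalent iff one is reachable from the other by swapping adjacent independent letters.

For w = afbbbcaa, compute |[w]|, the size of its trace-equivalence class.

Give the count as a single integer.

6

#0=a has no predecessor
#1=f has no predecessor
#2=b depends on [0:a, 1:f]
#3=b depends on [2:b]
#4=b depends on [3:b]
#5=c depends on [4:b]
#6=a depends on [4:b]
#7=a depends on [6:a]
sources: [0:a, 1:f]
N(rest) = Σ N(rest − s) over sources s of rest; N(one piece) = 1:
  size 1 → [5]=1  [7]=1
  size 2 → [5,7]=2  [6,7]=1
  size 3 → [5,6,7]=3
  size 4 → [4,5,6,7]=3
  size 5 → [3,4,5,6,7]=3
  size 6 → [2,3,4,5,6,7]=3
  first=0(a) contributes 3
  first=1(f) contributes 3
|[w]| = 6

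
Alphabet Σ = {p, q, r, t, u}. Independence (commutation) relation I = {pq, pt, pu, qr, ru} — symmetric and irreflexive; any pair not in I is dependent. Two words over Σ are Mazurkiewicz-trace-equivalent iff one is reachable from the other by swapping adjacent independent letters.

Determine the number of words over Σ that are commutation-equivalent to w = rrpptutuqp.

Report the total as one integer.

56

#0=r has no predecessor
#1=r depends on [0:r]
#2=p depends on [1:r]
#3=p depends on [2:p]
#4=t depends on [1:r]
#5=u depends on [4:t]
#6=t depends on [5:u]
#7=u depends on [6:t]
#8=q depends on [7:u]
#9=p depends on [3:p]
sources: [0:r]
N(rest) = Σ N(rest − s) over sources s of rest; N(one piece) = 1:
  size 1 → [8]=1  [9]=1
  size 2 → [3,9]=1  [7,8]=1  [8,9]=2
  size 3 → [2,3,9]=1  [3,8,9]=3  [6,7,8]=1  [7,8,9]=3
  size 4 → [2,3,8,9]=4  [3,7,8,9]=6  [5,6,7,8]=1  [6,7,8,9]=4
  size 5 → [2,3,7,8,9]=10  [3,6,7,8,9]=10  [4,5,6,7,8]=1  [5,6,7,8,9]=5
  size 6 → [2,3,6,7,8,9]=20  [3,5,6,7,8,9]=15  [4,5,6,7,8,9]=6
  size 7 → [2,3,5,6,7,8,9]=35  [3,4,5,6,7,8,9]=21
  size 8 → [2,3,4,5,6,7,8,9]=56
  first=0(r) contributes 56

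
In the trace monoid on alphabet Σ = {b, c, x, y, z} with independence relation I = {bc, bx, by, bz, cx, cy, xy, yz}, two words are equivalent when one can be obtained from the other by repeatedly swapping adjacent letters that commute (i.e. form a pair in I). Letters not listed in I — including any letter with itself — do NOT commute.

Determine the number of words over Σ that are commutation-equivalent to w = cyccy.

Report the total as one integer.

10

0(c) covers ∅
1(y) covers ∅
2(c) covers 0:c
3(c) covers 2:c
4(y) covers 1:y
floor of heap: 0:c, 1:y
completions by unplaced set U, small U first (add the entries for U minus each lowest piece of U):
  |U|=1: {3}:1  {4}:1
  |U|=2: {1,4}:1  {2,3}:1  {3,4}:2
  |U|=3: {0,2,3}:1  {1,3,4}:3  {2,3,4}:3
  start at 0(c): 6
  start at 1(y): 4
sum over floor = 10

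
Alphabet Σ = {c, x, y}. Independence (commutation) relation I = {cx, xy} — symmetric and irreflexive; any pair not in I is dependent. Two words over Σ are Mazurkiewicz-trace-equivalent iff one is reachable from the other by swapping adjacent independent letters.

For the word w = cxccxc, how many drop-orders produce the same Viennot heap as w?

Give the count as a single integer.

#0=c has no predecessor
#1=x has no predecessor
#2=c depends on [0:c]
#3=c depends on [2:c]
#4=x depends on [1:x]
#5=c depends on [3:c]
sources: [0:c, 1:x]
N(rest) = Σ N(rest − s) over sources s of rest; N(one piece) = 1:
  size 1 → [4]=1  [5]=1
  size 2 → [1,4]=1  [3,5]=1  [4,5]=2
  size 3 → [1,4,5]=3  [2,3,5]=1  [3,4,5]=3
  size 4 → [0,2,3,5]=1  [1,3,4,5]=6  [2,3,4,5]=4
  first=0(c) contributes 10
  first=1(x) contributes 5
|[w]| = 15

15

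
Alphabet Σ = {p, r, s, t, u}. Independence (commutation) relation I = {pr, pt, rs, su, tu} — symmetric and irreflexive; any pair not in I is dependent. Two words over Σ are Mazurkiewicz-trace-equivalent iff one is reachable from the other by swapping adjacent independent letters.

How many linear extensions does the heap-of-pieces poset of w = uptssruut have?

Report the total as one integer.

piece 0:u — minimal
piece 1:p rests on {0:u}
piece 2:t — minimal
piece 3:s rests on {1:p, 2:t}
piece 4:s rests on {3:s}
piece 5:r rests on {0:u, 2:t}
piece 6:u rests on {1:p, 5:r}
piece 7:u rests on {6:u}
piece 8:t rests on {4:s, 5:r}
minimal pieces: {0:u, 2:t}
ways to finish when only these pieces remain (= sum over removing one remaining piece with nothing left below it):
  1 left: {7}→1  {8}→1
  2 left: {4,8}→1  {6,7}→1  {7,8}→2
  3 left: {3,4,8}→1  {4,7,8}→3  {6,7,8}→3
  4 left: {3,4,7,8}→4  {4,6,7,8}→6  {5,6,7,8}→3
  5 left: {3,4,6,7,8}→10  {4,5,6,7,8}→9
  6 left: {1,3,4,6,7,8}→10  {3,4,5,6,7,8}→19
  7 left: {1,3,4,5,6,7,8}→29  {2,3,4,5,6,7,8}→19
  placing 0:u first → 48 extensions
  placing 2:t first → 29 extensions
total linear extensions = 77

77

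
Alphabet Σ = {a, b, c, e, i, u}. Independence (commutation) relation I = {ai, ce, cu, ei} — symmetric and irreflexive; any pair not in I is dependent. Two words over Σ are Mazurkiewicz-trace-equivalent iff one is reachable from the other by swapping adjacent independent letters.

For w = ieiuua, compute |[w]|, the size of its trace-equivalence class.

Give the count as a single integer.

drop 0:i onto floor
drop 1:e onto floor
drop 2:i onto {0:i}
drop 3:u onto {1:e, 2:i}
drop 4:u onto {3:u}
drop 5:a onto {4:u}
ground layer = {0:i, 1:e}
drop-orders for the pieces not yet dropped (sum over which currently-grounded one goes next):
  1 to go: {5} 1
  2 to go: {4,5} 1
  3 to go: {3,4,5} 1
  4 to go: {1,3,4,5} 1  {2,3,4,5} 1
  if 0:i drops first: 2 orders
  if 1:e drops first: 1 orders
heap linearizations: 3

3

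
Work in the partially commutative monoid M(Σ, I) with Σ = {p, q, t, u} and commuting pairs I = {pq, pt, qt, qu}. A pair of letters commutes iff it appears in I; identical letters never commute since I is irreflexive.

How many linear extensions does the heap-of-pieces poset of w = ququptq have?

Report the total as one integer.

drop 0:q onto floor
drop 1:u onto floor
drop 2:q onto {0:q}
drop 3:u onto {1:u}
drop 4:p onto {3:u}
drop 5:t onto {3:u}
drop 6:q onto {2:q}
ground layer = {0:q, 1:u}
drop-orders for the pieces not yet dropped (sum over which currently-grounded one goes next):
  1 to go: {4} 1  {5} 1  {6} 1
  2 to go: {2,6} 1  {4,5} 2  {4,6} 2  {5,6} 2
  3 to go: {0,2,6} 1  {2,4,6} 3  {2,5,6} 3  {3,4,5} 2  {4,5,6} 6
  4 to go: {0,2,4,6} 4  {0,2,5,6} 4  {1,3,4,5} 2  {2,4,5,6} 12  {3,4,5,6} 8
  5 to go: {0,2,4,5,6} 20  {1,3,4,5,6} 10  {2,3,4,5,6} 20
  if 0:q drops first: 30 orders
  if 1:u drops first: 40 orders
heap linearizations: 70

70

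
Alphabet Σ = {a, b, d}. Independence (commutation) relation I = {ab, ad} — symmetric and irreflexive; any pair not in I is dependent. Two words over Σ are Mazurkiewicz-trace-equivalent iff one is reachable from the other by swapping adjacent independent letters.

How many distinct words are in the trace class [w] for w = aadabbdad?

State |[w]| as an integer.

126

piece 0:a — minimal
piece 1:a rests on {0:a}
piece 2:d — minimal
piece 3:a rests on {1:a}
piece 4:b rests on {2:d}
piece 5:b rests on {4:b}
piece 6:d rests on {5:b}
piece 7:a rests on {3:a}
piece 8:d rests on {6:d}
minimal pieces: {0:a, 2:d}
ways to finish when only these pieces remain (= sum over removing one remaining piece with nothing left below it):
  1 left: {7}→1  {8}→1
  2 left: {3,7}→1  {6,8}→1  {7,8}→2
  3 left: {1,3,7}→1  {3,7,8}→3  {5,6,8}→1  {6,7,8}→3
  4 left: {0,1,3,7}→1  {1,3,7,8}→4  {3,6,7,8}→6  {4,5,6,8}→1  {5,6,7,8}→4
  5 left: {0,1,3,7,8}→5  {1,3,6,7,8}→10  {2,4,5,6,8}→1  {3,5,6,7,8}→10  {4,5,6,7,8}→5
  6 left: {0,1,3,6,7,8}→15  {1,3,5,6,7,8}→20  {2,4,5,6,7,8}→6  {3,4,5,6,7,8}→15
  7 left: {0,1,3,5,6,7,8}→35  {1,3,4,5,6,7,8}→35  {2,3,4,5,6,7,8}→21
  placing 0:a first → 56 extensions
  placing 2:d first → 70 extensions
total linear extensions = 126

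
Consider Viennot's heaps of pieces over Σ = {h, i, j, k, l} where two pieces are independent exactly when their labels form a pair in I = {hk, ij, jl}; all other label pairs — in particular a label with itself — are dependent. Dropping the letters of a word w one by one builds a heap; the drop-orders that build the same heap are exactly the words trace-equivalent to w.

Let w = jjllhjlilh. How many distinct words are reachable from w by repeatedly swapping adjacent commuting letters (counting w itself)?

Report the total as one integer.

0(j) covers ∅
1(j) covers 0:j
2(l) covers ∅
3(l) covers 2:l
4(h) covers 1:j, 3:l
5(j) covers 4:h
6(l) covers 4:h
7(i) covers 6:l
8(l) covers 7:i
9(h) covers 5:j, 8:l
floor of heap: 0:j, 2:l
completions by unplaced set U, small U first (add the entries for U minus each lowest piece of U):
  |U|=1: {9}:1
  |U|=2: {5,9}:1  {8,9}:1
  |U|=3: {5,8,9}:2  {7,8,9}:1
  |U|=4: {5,7,8,9}:3  {6,7,8,9}:1
  |U|=5: {5,6,7,8,9}:4
  |U|=6: {4,5,6,7,8,9}:4
  |U|=7: {1,4,5,6,7,8,9}:4  {3,4,5,6,7,8,9}:4
  |U|=8: {0,1,4,5,6,7,8,9}:4  {1,3,4,5,6,7,8,9}:8  {2,3,4,5,6,7,8,9}:4
  start at 0(j): 12
  start at 2(l): 12
sum over floor = 24

24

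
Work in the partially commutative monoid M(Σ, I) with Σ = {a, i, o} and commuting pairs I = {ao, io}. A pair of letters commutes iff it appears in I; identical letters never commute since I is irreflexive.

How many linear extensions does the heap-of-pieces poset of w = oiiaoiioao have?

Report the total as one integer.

0(o) covers ∅
1(i) covers ∅
2(i) covers 1:i
3(a) covers 2:i
4(o) covers 0:o
5(i) covers 3:a
6(i) covers 5:i
7(o) covers 4:o
8(a) covers 6:i
9(o) covers 7:o
floor of heap: 0:o, 1:i
completions by unplaced set U, small U first (add the entries for U minus each lowest piece of U):
  |U|=1: {8}:1  {9}:1
  |U|=2: {6,8}:1  {7,9}:1  {8,9}:2
  |U|=3: {4,7,9}:1  {5,6,8}:1  {6,8,9}:3  {7,8,9}:3
  |U|=4: {0,4,7,9}:1  {3,5,6,8}:1  {4,7,8,9}:4  {5,6,8,9}:4  {6,7,8,9}:6
  |U|=5: {0,4,7,8,9}:5  {2,3,5,6,8}:1  {3,5,6,8,9}:5  {4,6,7,8,9}:10  {5,6,7,8,9}:10
  |U|=6: {0,4,6,7,8,9}:15  {1,2,3,5,6,8}:1  {2,3,5,6,8,9}:6  {3,5,6,7,8,9}:15  {4,5,6,7,8,9}:20
  |U|=7: {0,4,5,6,7,8,9}:35  {1,2,3,5,6,8,9}:7  {2,3,5,6,7,8,9}:21  {3,4,5,6,7,8,9}:35
  |U|=8: {0,3,4,5,6,7,8,9}:70  {1,2,3,5,6,7,8,9}:28  {2,3,4,5,6,7,8,9}:56
  start at 0(o): 84
  start at 1(i): 126
sum over floor = 210

210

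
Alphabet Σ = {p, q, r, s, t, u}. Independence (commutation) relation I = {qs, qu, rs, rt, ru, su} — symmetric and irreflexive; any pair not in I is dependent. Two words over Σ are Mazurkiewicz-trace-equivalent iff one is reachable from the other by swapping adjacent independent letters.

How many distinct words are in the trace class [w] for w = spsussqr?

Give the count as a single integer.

60

#0=s has no predecessor
#1=p depends on [0:s]
#2=s depends on [1:p]
#3=u depends on [1:p]
#4=s depends on [2:s]
#5=s depends on [4:s]
#6=q depends on [1:p]
#7=r depends on [6:q]
sources: [0:s]
N(rest) = Σ N(rest − s) over sources s of rest; N(one piece) = 1:
  size 1 → [3]=1  [5]=1  [7]=1
  size 2 → [3,5]=2  [3,7]=2  [4,5]=1  [5,7]=2  [6,7]=1
  size 3 → [2,4,5]=1  [3,4,5]=3  [3,5,7]=6  [3,6,7]=3  [4,5,7]=3  [5,6,7]=3
  size 4 → [2,3,4,5]=4  [2,4,5,7]=4  [3,4,5,7]=12  [3,5,6,7]=12  [4,5,6,7]=6
  size 5 → [2,3,4,5,7]=20  [2,4,5,6,7]=10  [3,4,5,6,7]=30
  size 6 → [2,3,4,5,6,7]=60
  first=0(s) contributes 60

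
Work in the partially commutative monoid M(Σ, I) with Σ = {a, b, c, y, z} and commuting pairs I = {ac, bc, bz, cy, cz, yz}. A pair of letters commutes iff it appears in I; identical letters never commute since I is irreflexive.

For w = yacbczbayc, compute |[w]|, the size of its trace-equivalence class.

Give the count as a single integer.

360

#0=y has no predecessor
#1=a depends on [0:y]
#2=c has no predecessor
#3=b depends on [1:a]
#4=c depends on [2:c]
#5=z depends on [1:a]
#6=b depends on [3:b]
#7=a depends on [5:z, 6:b]
#8=y depends on [7:a]
#9=c depends on [4:c]
sources: [0:y, 2:c]
N(rest) = Σ N(rest − s) over sources s of rest; N(one piece) = 1:
  size 1 → [8]=1  [9]=1
  size 2 → [4,9]=1  [7,8]=1  [8,9]=2
  size 3 → [2,4,9]=1  [4,8,9]=3  [5,7,8]=1  [6,7,8]=1  [7,8,9]=3
  size 4 → [2,4,8,9]=4  [3,6,7,8]=1  [4,7,8,9]=6  [5,6,7,8]=2  [5,7,8,9]=4  [6,7,8,9]=4
  size 5 → [2,4,7,8,9]=10  [3,5,6,7,8]=3  [3,6,7,8,9]=5  [4,5,7,8,9]=10  [4,6,7,8,9]=10  [5,6,7,8,9]=10
  size 6 → [1,3,5,6,7,8]=3  [2,4,5,7,8,9]=20  [2,4,6,7,8,9]=20  [3,4,6,7,8,9]=15  [3,5,6,7,8,9]=18  [4,5,6,7,8,9]=30
  size 7 → [0,1,3,5,6,7,8]=3  [1,3,5,6,7,8,9]=21  [2,3,4,6,7,8,9]=35  [2,4,5,6,7,8,9]=70  [3,4,5,6,7,8,9]=63
  size 8 → [0,1,3,5,6,7,8,9]=24  [1,3,4,5,6,7,8,9]=84  [2,3,4,5,6,7,8,9]=168
  first=0(y) contributes 252
  first=2(c) contributes 108
|[w]| = 360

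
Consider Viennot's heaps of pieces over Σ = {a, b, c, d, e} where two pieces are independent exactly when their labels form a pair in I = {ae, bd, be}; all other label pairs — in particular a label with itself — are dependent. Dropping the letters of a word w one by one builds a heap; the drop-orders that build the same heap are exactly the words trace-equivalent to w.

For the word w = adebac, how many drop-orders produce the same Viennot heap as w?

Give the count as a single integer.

drop 0:a onto floor
drop 1:d onto {0:a}
drop 2:e onto {1:d}
drop 3:b onto {0:a}
drop 4:a onto {1:d, 3:b}
drop 5:c onto {2:e, 4:a}
ground layer = {0:a}
drop-orders for the pieces not yet dropped (sum over which currently-grounded one goes next):
  1 to go: {5} 1
  2 to go: {2,5} 1  {4,5} 1
  3 to go: {2,4,5} 2  {3,4,5} 1
  4 to go: {1,2,4,5} 2  {2,3,4,5} 3
  if 0:a drops first: 5 orders

5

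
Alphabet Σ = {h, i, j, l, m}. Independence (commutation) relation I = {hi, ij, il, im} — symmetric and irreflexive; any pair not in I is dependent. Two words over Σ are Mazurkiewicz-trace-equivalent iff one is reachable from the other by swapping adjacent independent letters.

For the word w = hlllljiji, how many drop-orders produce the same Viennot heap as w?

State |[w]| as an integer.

piece 0:h — minimal
piece 1:l rests on {0:h}
piece 2:l rests on {1:l}
piece 3:l rests on {2:l}
piece 4:l rests on {3:l}
piece 5:j rests on {4:l}
piece 6:i — minimal
piece 7:j rests on {5:j}
piece 8:i rests on {6:i}
minimal pieces: {0:h, 6:i}
ways to finish when only these pieces remain (= sum over removing one remaining piece with nothing left below it):
  1 left: {7}→1  {8}→1
  2 left: {5,7}→1  {6,8}→1  {7,8}→2
  3 left: {4,5,7}→1  {5,7,8}→3  {6,7,8}→3
  4 left: {3,4,5,7}→1  {4,5,7,8}→4  {5,6,7,8}→6
  5 left: {2,3,4,5,7}→1  {3,4,5,7,8}→5  {4,5,6,7,8}→10
  6 left: {1,2,3,4,5,7}→1  {2,3,4,5,7,8}→6  {3,4,5,6,7,8}→15
  7 left: {0,1,2,3,4,5,7}→1  {1,2,3,4,5,7,8}→7  {2,3,4,5,6,7,8}→21
  placing 0:h first → 28 extensions
  placing 6:i first → 8 extensions
total linear extensions = 36

36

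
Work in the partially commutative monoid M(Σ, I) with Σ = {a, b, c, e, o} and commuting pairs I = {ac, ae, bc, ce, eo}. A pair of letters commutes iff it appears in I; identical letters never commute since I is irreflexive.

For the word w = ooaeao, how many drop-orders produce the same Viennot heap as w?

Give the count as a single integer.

#0=o has no predecessor
#1=o depends on [0:o]
#2=a depends on [1:o]
#3=e has no predecessor
#4=a depends on [2:a]
#5=o depends on [4:a]
sources: [0:o, 3:e]
N(rest) = Σ N(rest − s) over sources s of rest; N(one piece) = 1:
  size 1 → [3]=1  [5]=1
  size 2 → [3,5]=2  [4,5]=1
  size 3 → [2,4,5]=1  [3,4,5]=3
  size 4 → [1,2,4,5]=1  [2,3,4,5]=4
  first=0(o) contributes 5
  first=3(e) contributes 1
|[w]| = 6

6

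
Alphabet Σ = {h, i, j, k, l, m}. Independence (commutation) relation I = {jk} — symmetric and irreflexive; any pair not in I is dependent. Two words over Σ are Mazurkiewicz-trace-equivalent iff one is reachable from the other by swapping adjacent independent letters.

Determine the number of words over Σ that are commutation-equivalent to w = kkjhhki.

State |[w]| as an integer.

3

drop 0:k onto floor
drop 1:k onto {0:k}
drop 2:j onto floor
drop 3:h onto {1:k, 2:j}
drop 4:h onto {3:h}
drop 5:k onto {4:h}
drop 6:i onto {5:k}
ground layer = {0:k, 2:j}
drop-orders for the pieces not yet dropped (sum over which currently-grounded one goes next):
  1 to go: {6} 1
  2 to go: {5,6} 1
  3 to go: {4,5,6} 1
  4 to go: {3,4,5,6} 1
  5 to go: {1,3,4,5,6} 1  {2,3,4,5,6} 1
  if 0:k drops first: 2 orders
  if 2:j drops first: 1 orders
heap linearizations: 3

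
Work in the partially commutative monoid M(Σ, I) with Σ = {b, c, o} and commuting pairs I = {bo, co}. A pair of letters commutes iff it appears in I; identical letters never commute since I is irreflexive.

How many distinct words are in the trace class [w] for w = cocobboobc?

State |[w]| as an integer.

#0=c has no predecessor
#1=o has no predecessor
#2=c depends on [0:c]
#3=o depends on [1:o]
#4=b depends on [2:c]
#5=b depends on [4:b]
#6=o depends on [3:o]
#7=o depends on [6:o]
#8=b depends on [5:b]
#9=c depends on [8:b]
sources: [0:c, 1:o]
N(rest) = Σ N(rest − s) over sources s of rest; N(one piece) = 1:
  size 1 → [7]=1  [9]=1
  size 2 → [6,7]=1  [7,9]=2  [8,9]=1
  size 3 → [3,6,7]=1  [5,8,9]=1  [6,7,9]=3  [7,8,9]=3
  size 4 → [1,3,6,7]=1  [3,6,7,9]=4  [4,5,8,9]=1  [5,7,8,9]=4  [6,7,8,9]=6
  size 5 → [1,3,6,7,9]=5  [2,4,5,8,9]=1  [3,6,7,8,9]=10  [4,5,7,8,9]=5  [5,6,7,8,9]=10
  size 6 → [0,2,4,5,8,9]=1  [1,3,6,7,8,9]=15  [2,4,5,7,8,9]=6  [3,5,6,7,8,9]=20  [4,5,6,7,8,9]=15
  size 7 → [0,2,4,5,7,8,9]=7  [1,3,5,6,7,8,9]=35  [2,4,5,6,7,8,9]=21  [3,4,5,6,7,8,9]=35
  size 8 → [0,2,4,5,6,7,8,9]=28  [1,3,4,5,6,7,8,9]=70  [2,3,4,5,6,7,8,9]=56
  first=0(c) contributes 126
  first=1(o) contributes 84
|[w]| = 210

210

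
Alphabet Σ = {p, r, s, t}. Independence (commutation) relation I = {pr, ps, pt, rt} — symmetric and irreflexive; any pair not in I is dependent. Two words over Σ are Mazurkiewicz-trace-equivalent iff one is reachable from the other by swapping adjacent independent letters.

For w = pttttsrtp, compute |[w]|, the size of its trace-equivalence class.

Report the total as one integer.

72

drop 0:p onto floor
drop 1:t onto floor
drop 2:t onto {1:t}
drop 3:t onto {2:t}
drop 4:t onto {3:t}
drop 5:s onto {4:t}
drop 6:r onto {5:s}
drop 7:t onto {5:s}
drop 8:p onto {0:p}
ground layer = {0:p, 1:t}
drop-orders for the pieces not yet dropped (sum over which currently-grounded one goes next):
  1 to go: {6} 1  {7} 1  {8} 1
  2 to go: {0,8} 1  {6,7} 2  {6,8} 2  {7,8} 2
  3 to go: {0,6,8} 3  {0,7,8} 3  {5,6,7} 2  {6,7,8} 6
  4 to go: {0,6,7,8} 12  {4,5,6,7} 2  {5,6,7,8} 8
  5 to go: {0,5,6,7,8} 20  {3,4,5,6,7} 2  {4,5,6,7,8} 10
  6 to go: {0,4,5,6,7,8} 30  {2,3,4,5,6,7} 2  {3,4,5,6,7,8} 12
  7 to go: {0,3,4,5,6,7,8} 42  {1,2,3,4,5,6,7} 2  {2,3,4,5,6,7,8} 14
  if 0:p drops first: 16 orders
  if 1:t drops first: 56 orders
heap linearizations: 72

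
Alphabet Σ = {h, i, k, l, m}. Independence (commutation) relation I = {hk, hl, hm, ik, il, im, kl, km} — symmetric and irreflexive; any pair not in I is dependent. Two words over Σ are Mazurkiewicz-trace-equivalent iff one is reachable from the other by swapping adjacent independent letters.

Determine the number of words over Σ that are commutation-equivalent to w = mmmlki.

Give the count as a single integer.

30

0(m) covers ∅
1(m) covers 0:m
2(m) covers 1:m
3(l) covers 2:m
4(k) covers ∅
5(i) covers ∅
floor of heap: 0:m, 4:k, 5:i
completions by unplaced set U, small U first (add the entries for U minus each lowest piece of U):
  |U|=1: {3}:1  {4}:1  {5}:1
  |U|=2: {2,3}:1  {3,4}:2  {3,5}:2  {4,5}:2
  |U|=3: {1,2,3}:1  {2,3,4}:3  {2,3,5}:3  {3,4,5}:6
  |U|=4: {0,1,2,3}:1  {1,2,3,4}:4  {1,2,3,5}:4  {2,3,4,5}:12
  start at 0(m): 20
  start at 4(k): 5
  start at 5(i): 5
sum over floor = 30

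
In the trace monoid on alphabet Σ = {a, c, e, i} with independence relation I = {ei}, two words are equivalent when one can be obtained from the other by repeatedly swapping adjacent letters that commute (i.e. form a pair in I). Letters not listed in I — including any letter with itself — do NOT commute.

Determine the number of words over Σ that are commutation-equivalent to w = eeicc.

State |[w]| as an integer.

3

0(e) covers ∅
1(e) covers 0:e
2(i) covers ∅
3(c) covers 1:e, 2:i
4(c) covers 3:c
floor of heap: 0:e, 2:i
completions by unplaced set U, small U first (add the entries for U minus each lowest piece of U):
  |U|=1: {4}:1
  |U|=2: {3,4}:1
  |U|=3: {1,3,4}:1  {2,3,4}:1
  start at 0(e): 2
  start at 2(i): 1
sum over floor = 3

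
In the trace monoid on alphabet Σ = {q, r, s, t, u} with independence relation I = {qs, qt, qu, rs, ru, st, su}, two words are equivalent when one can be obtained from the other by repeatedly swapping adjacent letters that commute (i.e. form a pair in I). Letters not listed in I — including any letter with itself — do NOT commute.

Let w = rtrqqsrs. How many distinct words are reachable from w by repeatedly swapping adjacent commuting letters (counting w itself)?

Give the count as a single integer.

28

0(r) covers ∅
1(t) covers 0:r
2(r) covers 1:t
3(q) covers 2:r
4(q) covers 3:q
5(s) covers ∅
6(r) covers 4:q
7(s) covers 5:s
floor of heap: 0:r, 5:s
completions by unplaced set U, small U first (add the entries for U minus each lowest piece of U):
  |U|=1: {6}:1  {7}:1
  |U|=2: {4,6}:1  {5,7}:1  {6,7}:2
  |U|=3: {3,4,6}:1  {4,6,7}:3  {5,6,7}:3
  |U|=4: {2,3,4,6}:1  {3,4,6,7}:4  {4,5,6,7}:6
  |U|=5: {1,2,3,4,6}:1  {2,3,4,6,7}:5  {3,4,5,6,7}:10
  |U|=6: {0,1,2,3,4,6}:1  {1,2,3,4,6,7}:6  {2,3,4,5,6,7}:15
  start at 0(r): 21
  start at 5(s): 7
sum over floor = 28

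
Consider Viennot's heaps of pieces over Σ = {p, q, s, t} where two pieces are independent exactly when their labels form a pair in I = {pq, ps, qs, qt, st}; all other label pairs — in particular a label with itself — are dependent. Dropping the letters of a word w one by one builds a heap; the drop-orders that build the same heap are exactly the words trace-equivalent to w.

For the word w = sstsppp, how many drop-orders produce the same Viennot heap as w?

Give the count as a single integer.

35

0(s) covers ∅
1(s) covers 0:s
2(t) covers ∅
3(s) covers 1:s
4(p) covers 2:t
5(p) covers 4:p
6(p) covers 5:p
floor of heap: 0:s, 2:t
completions by unplaced set U, small U first (add the entries for U minus each lowest piece of U):
  |U|=1: {3}:1  {6}:1
  |U|=2: {1,3}:1  {3,6}:2  {5,6}:1
  |U|=3: {0,1,3}:1  {1,3,6}:3  {3,5,6}:3  {4,5,6}:1
  |U|=4: {0,1,3,6}:4  {1,3,5,6}:6  {2,4,5,6}:1  {3,4,5,6}:4
  |U|=5: {0,1,3,5,6}:10  {1,3,4,5,6}:10  {2,3,4,5,6}:5
  start at 0(s): 15
  start at 2(t): 20
sum over floor = 35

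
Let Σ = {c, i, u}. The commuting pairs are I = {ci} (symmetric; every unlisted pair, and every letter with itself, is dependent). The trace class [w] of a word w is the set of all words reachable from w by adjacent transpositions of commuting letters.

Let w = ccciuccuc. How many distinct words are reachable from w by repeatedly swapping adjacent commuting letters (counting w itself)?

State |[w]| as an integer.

4

piece 0:c — minimal
piece 1:c rests on {0:c}
piece 2:c rests on {1:c}
piece 3:i — minimal
piece 4:u rests on {2:c, 3:i}
piece 5:c rests on {4:u}
piece 6:c rests on {5:c}
piece 7:u rests on {6:c}
piece 8:c rests on {7:u}
minimal pieces: {0:c, 3:i}
ways to finish when only these pieces remain (= sum over removing one remaining piece with nothing left below it):
  1 left: {8}→1
  2 left: {7,8}→1
  3 left: {6,7,8}→1
  4 left: {5,6,7,8}→1
  5 left: {4,5,6,7,8}→1
  6 left: {2,4,5,6,7,8}→1  {3,4,5,6,7,8}→1
  7 left: {1,2,4,5,6,7,8}→1  {2,3,4,5,6,7,8}→2
  placing 0:c first → 3 extensions
  placing 3:i first → 1 extensions
total linear extensions = 4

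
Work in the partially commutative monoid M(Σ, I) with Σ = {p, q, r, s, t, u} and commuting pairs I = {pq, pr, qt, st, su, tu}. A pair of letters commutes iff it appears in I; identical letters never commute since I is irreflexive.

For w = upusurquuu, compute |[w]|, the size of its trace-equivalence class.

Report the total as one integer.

3

#0=u has no predecessor
#1=p depends on [0:u]
#2=u depends on [1:p]
#3=s depends on [1:p]
#4=u depends on [2:u]
#5=r depends on [3:s, 4:u]
#6=q depends on [5:r]
#7=u depends on [6:q]
#8=u depends on [7:u]
#9=u depends on [8:u]
sources: [0:u]
N(rest) = Σ N(rest − s) over sources s of rest; N(one piece) = 1:
  size 1 → [9]=1
  size 2 → [8,9]=1
  size 3 → [7,8,9]=1
  size 4 → [6,7,8,9]=1
  size 5 → [5,6,7,8,9]=1
  size 6 → [3,5,6,7,8,9]=1  [4,5,6,7,8,9]=1
  size 7 → [2,4,5,6,7,8,9]=1  [3,4,5,6,7,8,9]=2
  size 8 → [2,3,4,5,6,7,8,9]=3
  first=0(u) contributes 3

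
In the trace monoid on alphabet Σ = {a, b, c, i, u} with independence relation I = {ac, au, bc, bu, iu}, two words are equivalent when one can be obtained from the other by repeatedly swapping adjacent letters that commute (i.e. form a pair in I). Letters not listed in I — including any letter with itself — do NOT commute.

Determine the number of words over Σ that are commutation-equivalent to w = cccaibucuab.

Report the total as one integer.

130

drop 0:c onto floor
drop 1:c onto {0:c}
drop 2:c onto {1:c}
drop 3:a onto floor
drop 4:i onto {2:c, 3:a}
drop 5:b onto {4:i}
drop 6:u onto {2:c}
drop 7:c onto {4:i, 6:u}
drop 8:u onto {7:c}
drop 9:a onto {5:b}
drop 10:b onto {9:a}
ground layer = {0:c, 3:a}
drop-orders for the pieces not yet dropped (sum over which currently-grounded one goes next):
  1 to go: {8} 1  {10} 1
  2 to go: {7,8} 1  {8,10} 2  {9,10} 1
  3 to go: {5,9,10} 1  {6,7,8} 1  {7,8,10} 3  {8,9,10} 3
  4 to go: {5,8,9,10} 4  {6,7,8,10} 4  {7,8,9,10} 6
  5 to go: {5,7,8,9,10} 10  {6,7,8,9,10} 10
  6 to go: {4,5,7,8,9,10} 10  {5,6,7,8,9,10} 20
  7 to go: {3,4,5,7,8,9,10} 10  {4,5,6,7,8,9,10} 30
  8 to go: {2,4,5,6,7,8,9,10} 30  {3,4,5,6,7,8,9,10} 40
  9 to go: {1,2,4,5,6,7,8,9,10} 30  {2,3,4,5,6,7,8,9,10} 70
  if 0:c drops first: 100 orders
  if 3:a drops first: 30 orders
heap linearizations: 130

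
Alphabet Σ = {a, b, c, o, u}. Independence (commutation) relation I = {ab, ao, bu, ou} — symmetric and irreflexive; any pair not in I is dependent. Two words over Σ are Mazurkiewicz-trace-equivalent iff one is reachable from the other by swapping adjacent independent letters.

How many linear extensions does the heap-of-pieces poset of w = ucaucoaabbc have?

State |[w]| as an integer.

0(u) covers ∅
1(c) covers 0:u
2(a) covers 1:c
3(u) covers 2:a
4(c) covers 3:u
5(o) covers 4:c
6(a) covers 4:c
7(a) covers 6:a
8(b) covers 5:o
9(b) covers 8:b
10(c) covers 7:a, 9:b
floor of heap: 0:u
completions by unplaced set U, small U first (add the entries for U minus each lowest piece of U):
  |U|=1: {10}:1
  |U|=2: {7,10}:1  {9,10}:1
  |U|=3: {6,7,10}:1  {7,9,10}:2  {8,9,10}:1
  |U|=4: {5,8,9,10}:1  {6,7,9,10}:3  {7,8,9,10}:3
  |U|=5: {5,7,8,9,10}:4  {6,7,8,9,10}:6
  |U|=6: {5,6,7,8,9,10}:10
  |U|=7: {4,5,6,7,8,9,10}:10
  |U|=8: {3,4,5,6,7,8,9,10}:10
  |U|=9: {2,3,4,5,6,7,8,9,10}:10
  start at 0(u): 10

10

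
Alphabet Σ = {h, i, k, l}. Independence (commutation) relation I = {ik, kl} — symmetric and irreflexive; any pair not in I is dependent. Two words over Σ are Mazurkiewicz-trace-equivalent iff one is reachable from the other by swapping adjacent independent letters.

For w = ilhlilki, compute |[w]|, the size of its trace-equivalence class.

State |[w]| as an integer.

piece 0:i — minimal
piece 1:l rests on {0:i}
piece 2:h rests on {1:l}
piece 3:l rests on {2:h}
piece 4:i rests on {3:l}
piece 5:l rests on {4:i}
piece 6:k rests on {2:h}
piece 7:i rests on {5:l}
minimal pieces: {0:i}
ways to finish when only these pieces remain (= sum over removing one remaining piece with nothing left below it):
  1 left: {6}→1  {7}→1
  2 left: {5,7}→1  {6,7}→2
  3 left: {4,5,7}→1  {5,6,7}→3
  4 left: {3,4,5,7}→1  {4,5,6,7}→4
  5 left: {3,4,5,6,7}→5
  6 left: {2,3,4,5,6,7}→5
  placing 0:i first → 5 extensions

5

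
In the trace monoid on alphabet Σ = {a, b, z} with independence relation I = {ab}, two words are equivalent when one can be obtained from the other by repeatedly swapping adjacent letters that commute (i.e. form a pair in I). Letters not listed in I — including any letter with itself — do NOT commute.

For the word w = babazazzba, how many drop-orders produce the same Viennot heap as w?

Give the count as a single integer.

0(b) covers ∅
1(a) covers ∅
2(b) covers 0:b
3(a) covers 1:a
4(z) covers 2:b, 3:a
5(a) covers 4:z
6(z) covers 5:a
7(z) covers 6:z
8(b) covers 7:z
9(a) covers 7:z
floor of heap: 0:b, 1:a
completions by unplaced set U, small U first (add the entries for U minus each lowest piece of U):
  |U|=1: {8}:1  {9}:1
  |U|=2: {8,9}:2
  |U|=3: {7,8,9}:2
  |U|=4: {6,7,8,9}:2
  |U|=5: {5,6,7,8,9}:2
  |U|=6: {4,5,6,7,8,9}:2
  |U|=7: {2,4,5,6,7,8,9}:2  {3,4,5,6,7,8,9}:2
  |U|=8: {0,2,4,5,6,7,8,9}:2  {1,3,4,5,6,7,8,9}:2  {2,3,4,5,6,7,8,9}:4
  start at 0(b): 6
  start at 1(a): 6
sum over floor = 12

12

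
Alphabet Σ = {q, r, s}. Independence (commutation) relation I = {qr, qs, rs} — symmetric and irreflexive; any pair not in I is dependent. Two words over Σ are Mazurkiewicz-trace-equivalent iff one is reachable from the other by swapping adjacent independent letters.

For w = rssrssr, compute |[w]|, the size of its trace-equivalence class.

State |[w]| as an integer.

drop 0:r onto floor
drop 1:s onto floor
drop 2:s onto {1:s}
drop 3:r onto {0:r}
drop 4:s onto {2:s}
drop 5:s onto {4:s}
drop 6:r onto {3:r}
ground layer = {0:r, 1:s}
drop-orders for the pieces not yet dropped (sum over which currently-grounded one goes next):
  1 to go: {5} 1  {6} 1
  2 to go: {3,6} 1  {4,5} 1  {5,6} 2
  3 to go: {0,3,6} 1  {2,4,5} 1  {3,5,6} 3  {4,5,6} 3
  4 to go: {0,3,5,6} 4  {1,2,4,5} 1  {2,4,5,6} 4  {3,4,5,6} 6
  5 to go: {0,3,4,5,6} 10  {1,2,4,5,6} 5  {2,3,4,5,6} 10
  if 0:r drops first: 15 orders
  if 1:s drops first: 20 orders
heap linearizations: 35

35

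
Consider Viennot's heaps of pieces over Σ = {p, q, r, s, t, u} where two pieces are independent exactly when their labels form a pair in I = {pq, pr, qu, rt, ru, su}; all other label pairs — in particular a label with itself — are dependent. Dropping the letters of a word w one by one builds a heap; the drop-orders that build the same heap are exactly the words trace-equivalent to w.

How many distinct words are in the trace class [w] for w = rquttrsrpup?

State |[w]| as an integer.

40

0(r) covers ∅
1(q) covers 0:r
2(u) covers ∅
3(t) covers 1:q, 2:u
4(t) covers 3:t
5(r) covers 1:q
6(s) covers 4:t, 5:r
7(r) covers 6:s
8(p) covers 6:s
9(u) covers 8:p
10(p) covers 9:u
floor of heap: 0:r, 2:u
completions by unplaced set U, small U first (add the entries for U minus each lowest piece of U):
  |U|=1: {7}:1  {10}:1
  |U|=2: {7,10}:2  {9,10}:1
  |U|=3: {7,9,10}:3  {8,9,10}:1
  |U|=4: {7,8,9,10}:4
  |U|=5: {6,7,8,9,10}:4
  |U|=6: {4,6,7,8,9,10}:4  {5,6,7,8,9,10}:4
  |U|=7: {3,4,6,7,8,9,10}:4  {4,5,6,7,8,9,10}:8
  |U|=8: {2,3,4,6,7,8,9,10}:4  {3,4,5,6,7,8,9,10}:12
  |U|=9: {1,3,4,5,6,7,8,9,10}:12  {2,3,4,5,6,7,8,9,10}:16
  start at 0(r): 28
  start at 2(u): 12
sum over floor = 40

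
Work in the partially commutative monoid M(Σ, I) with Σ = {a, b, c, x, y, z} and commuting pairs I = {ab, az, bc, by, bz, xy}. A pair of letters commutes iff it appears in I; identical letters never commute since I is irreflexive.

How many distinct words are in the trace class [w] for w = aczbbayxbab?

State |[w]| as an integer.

306

piece 0:a — minimal
piece 1:c rests on {0:a}
piece 2:z rests on {1:c}
piece 3:b — minimal
piece 4:b rests on {3:b}
piece 5:a rests on {1:c}
piece 6:y rests on {2:z, 5:a}
piece 7:x rests on {2:z, 4:b, 5:a}
piece 8:b rests on {7:x}
piece 9:a rests on {6:y, 7:x}
piece 10:b rests on {8:b}
minimal pieces: {0:a, 3:b}
ways to finish when only these pieces remain (= sum over removing one remaining piece with nothing left below it):
  1 left: {9}→1  {10}→1
  2 left: {6,9}→1  {8,10}→1  {9,10}→2
  3 left: {6,9,10}→3  {8,9,10}→3
  4 left: {6,8,9,10}→6  {7,8,9,10}→3
  5 left: {4,7,8,9,10}→3  {6,7,8,9,10}→9
  6 left: {2,6,7,8,9,10}→9  {3,4,7,8,9,10}→3  {4,6,7,8,9,10}→12  {5,6,7,8,9,10}→9
  7 left: {2,4,6,7,8,9,10}→21  {2,5,6,7,8,9,10}→18  {3,4,6,7,8,9,10}→15  {4,5,6,7,8,9,10}→21
  8 left: {1,2,5,6,7,8,9,10}→18  {2,3,4,6,7,8,9,10}→36  {2,4,5,6,7,8,9,10}→60  {3,4,5,6,7,8,9,10}→36
  9 left: {0,1,2,5,6,7,8,9,10}→18  {1,2,4,5,6,7,8,9,10}→78  {2,3,4,5,6,7,8,9,10}→132
  placing 0:a first → 210 extensions
  placing 3:b first → 96 extensions
total linear extensions = 306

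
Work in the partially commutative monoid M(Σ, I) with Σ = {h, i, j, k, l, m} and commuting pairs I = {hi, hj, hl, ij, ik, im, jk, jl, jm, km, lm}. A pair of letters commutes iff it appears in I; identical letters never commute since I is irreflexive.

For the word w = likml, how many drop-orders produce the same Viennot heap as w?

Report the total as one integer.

0(l) covers ∅
1(i) covers 0:l
2(k) covers 0:l
3(m) covers ∅
4(l) covers 1:i, 2:k
floor of heap: 0:l, 3:m
completions by unplaced set U, small U first (add the entries for U minus each lowest piece of U):
  |U|=1: {3}:1  {4}:1
  |U|=2: {1,4}:1  {2,4}:1  {3,4}:2
  |U|=3: {1,2,4}:2  {1,3,4}:3  {2,3,4}:3
  start at 0(l): 8
  start at 3(m): 2
sum over floor = 10

10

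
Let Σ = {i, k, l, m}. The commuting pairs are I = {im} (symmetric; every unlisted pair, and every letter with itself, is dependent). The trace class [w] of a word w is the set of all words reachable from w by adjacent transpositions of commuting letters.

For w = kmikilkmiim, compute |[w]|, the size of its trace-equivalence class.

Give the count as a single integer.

#0=k has no predecessor
#1=m depends on [0:k]
#2=i depends on [0:k]
#3=k depends on [1:m, 2:i]
#4=i depends on [3:k]
#5=l depends on [4:i]
#6=k depends on [5:l]
#7=m depends on [6:k]
#8=i depends on [6:k]
#9=i depends on [8:i]
#10=m depends on [7:m]
sources: [0:k]
N(rest) = Σ N(rest − s) over sources s of rest; N(one piece) = 1:
  size 1 → [9]=1  [10]=1
  size 2 → [7,10]=1  [8,9]=1  [9,10]=2
  size 3 → [7,9,10]=3  [8,9,10]=3
  size 4 → [7,8,9,10]=6
  size 5 → [6,7,8,9,10]=6
  size 6 → [5,6,7,8,9,10]=6
  size 7 → [4,5,6,7,8,9,10]=6
  size 8 → [3,4,5,6,7,8,9,10]=6
  size 9 → [1,3,4,5,6,7,8,9,10]=6  [2,3,4,5,6,7,8,9,10]=6
  first=0(k) contributes 12

12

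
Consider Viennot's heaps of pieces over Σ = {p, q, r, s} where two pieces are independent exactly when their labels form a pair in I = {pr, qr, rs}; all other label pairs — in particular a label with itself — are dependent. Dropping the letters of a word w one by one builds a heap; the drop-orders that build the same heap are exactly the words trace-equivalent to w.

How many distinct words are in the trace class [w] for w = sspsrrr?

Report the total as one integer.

35

drop 0:s onto floor
drop 1:s onto {0:s}
drop 2:p onto {1:s}
drop 3:s onto {2:p}
drop 4:r onto floor
drop 5:r onto {4:r}
drop 6:r onto {5:r}
ground layer = {0:s, 4:r}
drop-orders for the pieces not yet dropped (sum over which currently-grounded one goes next):
  1 to go: {3} 1  {6} 1
  2 to go: {2,3} 1  {3,6} 2  {5,6} 1
  3 to go: {1,2,3} 1  {2,3,6} 3  {3,5,6} 3  {4,5,6} 1
  4 to go: {0,1,2,3} 1  {1,2,3,6} 4  {2,3,5,6} 6  {3,4,5,6} 4
  5 to go: {0,1,2,3,6} 5  {1,2,3,5,6} 10  {2,3,4,5,6} 10
  if 0:s drops first: 20 orders
  if 4:r drops first: 15 orders
heap linearizations: 35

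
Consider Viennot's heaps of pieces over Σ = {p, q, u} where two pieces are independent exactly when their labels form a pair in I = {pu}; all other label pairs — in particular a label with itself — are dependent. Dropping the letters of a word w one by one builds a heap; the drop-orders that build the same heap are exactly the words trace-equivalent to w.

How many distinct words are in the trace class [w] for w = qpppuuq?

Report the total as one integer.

10

drop 0:q onto floor
drop 1:p onto {0:q}
drop 2:p onto {1:p}
drop 3:p onto {2:p}
drop 4:u onto {0:q}
drop 5:u onto {4:u}
drop 6:q onto {3:p, 5:u}
ground layer = {0:q}
drop-orders for the pieces not yet dropped (sum over which currently-grounded one goes next):
  1 to go: {6} 1
  2 to go: {3,6} 1  {5,6} 1
  3 to go: {2,3,6} 1  {3,5,6} 2  {4,5,6} 1
  4 to go: {1,2,3,6} 1  {2,3,5,6} 3  {3,4,5,6} 3
  5 to go: {1,2,3,5,6} 4  {2,3,4,5,6} 6
  if 0:q drops first: 10 orders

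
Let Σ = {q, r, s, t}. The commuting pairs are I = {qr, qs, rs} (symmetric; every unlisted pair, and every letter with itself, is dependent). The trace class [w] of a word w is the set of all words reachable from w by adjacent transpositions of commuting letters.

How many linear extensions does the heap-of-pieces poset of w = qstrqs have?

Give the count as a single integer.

drop 0:q onto floor
drop 1:s onto floor
drop 2:t onto {0:q, 1:s}
drop 3:r onto {2:t}
drop 4:q onto {2:t}
drop 5:s onto {2:t}
ground layer = {0:q, 1:s}
drop-orders for the pieces not yet dropped (sum over which currently-grounded one goes next):
  1 to go: {3} 1  {4} 1  {5} 1
  2 to go: {3,4} 2  {3,5} 2  {4,5} 2
  3 to go: {3,4,5} 6
  4 to go: {2,3,4,5} 6
  if 0:q drops first: 6 orders
  if 1:s drops first: 6 orders
heap linearizations: 12

12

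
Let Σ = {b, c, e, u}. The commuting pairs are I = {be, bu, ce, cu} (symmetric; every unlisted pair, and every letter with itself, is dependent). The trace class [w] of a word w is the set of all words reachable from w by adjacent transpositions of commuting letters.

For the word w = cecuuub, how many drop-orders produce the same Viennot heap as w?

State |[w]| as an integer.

0(c) covers ∅
1(e) covers ∅
2(c) covers 0:c
3(u) covers 1:e
4(u) covers 3:u
5(u) covers 4:u
6(b) covers 2:c
floor of heap: 0:c, 1:e
completions by unplaced set U, small U first (add the entries for U minus each lowest piece of U):
  |U|=1: {5}:1  {6}:1
  |U|=2: {2,6}:1  {4,5}:1  {5,6}:2
  |U|=3: {0,2,6}:1  {2,5,6}:3  {3,4,5}:1  {4,5,6}:3
  |U|=4: {0,2,5,6}:4  {1,3,4,5}:1  {2,4,5,6}:6  {3,4,5,6}:4
  |U|=5: {0,2,4,5,6}:10  {1,3,4,5,6}:5  {2,3,4,5,6}:10
  start at 0(c): 15
  start at 1(e): 20
sum over floor = 35

35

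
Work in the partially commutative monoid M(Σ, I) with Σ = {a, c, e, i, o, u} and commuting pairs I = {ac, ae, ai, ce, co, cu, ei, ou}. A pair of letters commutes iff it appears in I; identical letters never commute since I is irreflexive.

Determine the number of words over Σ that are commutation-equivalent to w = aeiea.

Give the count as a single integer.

30

#0=a has no predecessor
#1=e has no predecessor
#2=i has no predecessor
#3=e depends on [1:e]
#4=a depends on [0:a]
sources: [0:a, 1:e, 2:i]
N(rest) = Σ N(rest − s) over sources s of rest; N(one piece) = 1:
  size 1 → [2]=1  [3]=1  [4]=1
  size 2 → [0,4]=1  [1,3]=1  [2,3]=2  [2,4]=2  [3,4]=2
  size 3 → [0,2,4]=3  [0,3,4]=3  [1,2,3]=3  [1,3,4]=3  [2,3,4]=6
  first=0(a) contributes 12
  first=1(e) contributes 12
  first=2(i) contributes 6
|[w]| = 30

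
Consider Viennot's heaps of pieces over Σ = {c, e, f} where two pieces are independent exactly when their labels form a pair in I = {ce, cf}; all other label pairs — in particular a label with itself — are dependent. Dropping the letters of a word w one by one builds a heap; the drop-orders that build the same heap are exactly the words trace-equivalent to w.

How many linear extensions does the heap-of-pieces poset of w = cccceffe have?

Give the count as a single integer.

70

0(c) covers ∅
1(c) covers 0:c
2(c) covers 1:c
3(c) covers 2:c
4(e) covers ∅
5(f) covers 4:e
6(f) covers 5:f
7(e) covers 6:f
floor of heap: 0:c, 4:e
completions by unplaced set U, small U first (add the entries for U minus each lowest piece of U):
  |U|=1: {3}:1  {7}:1
  |U|=2: {2,3}:1  {3,7}:2  {6,7}:1
  |U|=3: {1,2,3}:1  {2,3,7}:3  {3,6,7}:3  {5,6,7}:1
  |U|=4: {0,1,2,3}:1  {1,2,3,7}:4  {2,3,6,7}:6  {3,5,6,7}:4  {4,5,6,7}:1
  |U|=5: {0,1,2,3,7}:5  {1,2,3,6,7}:10  {2,3,5,6,7}:10  {3,4,5,6,7}:5
  |U|=6: {0,1,2,3,6,7}:15  {1,2,3,5,6,7}:20  {2,3,4,5,6,7}:15
  start at 0(c): 35
  start at 4(e): 35
sum over floor = 70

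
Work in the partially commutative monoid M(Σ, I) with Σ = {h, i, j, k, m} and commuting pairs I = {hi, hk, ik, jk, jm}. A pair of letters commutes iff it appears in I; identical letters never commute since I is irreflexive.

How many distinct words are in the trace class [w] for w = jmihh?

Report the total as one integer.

piece 0:j — minimal
piece 1:m — minimal
piece 2:i rests on {0:j, 1:m}
piece 3:h rests on {0:j, 1:m}
piece 4:h rests on {3:h}
minimal pieces: {0:j, 1:m}
ways to finish when only these pieces remain (= sum over removing one remaining piece with nothing left below it):
  1 left: {2}→1  {4}→1
  2 left: {2,4}→2  {3,4}→1
  3 left: {2,3,4}→3
  placing 0:j first → 3 extensions
  placing 1:m first → 3 extensions
total linear extensions = 6

6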